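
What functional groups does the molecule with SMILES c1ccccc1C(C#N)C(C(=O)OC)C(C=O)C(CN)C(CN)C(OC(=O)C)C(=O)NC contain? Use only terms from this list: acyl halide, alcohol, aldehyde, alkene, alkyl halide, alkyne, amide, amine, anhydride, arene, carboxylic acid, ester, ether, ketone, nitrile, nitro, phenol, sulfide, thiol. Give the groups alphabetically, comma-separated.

aldehyde, amide, amine, arene, ester, nitrile

Reading the structure from left to right:
  C6H5: C6H5– phenyl ring → arene.
  CH(CN): pendant –C≡N: nitrile.
  CH(COOCH3): pendant –COOCH3: carbonyl C bonded to C and –OCH3 → ester.
  CH(CHO): pendant –CHO: carbonyl C bonded to C and H → aldehyde.
  CH(CH2NH2): pendant –CH2NH2: N on sp³ C, no adjacent C=O → amine.
  CH(CH2NH2): pendant –CH2NH2: N on sp³ C, no adjacent C=O → amine.
  CH(OCOCH3): pendant –OC(=O)CH3: an acyloxy group → ester.
  CONHCH3: –C(=O)NHCH3: carbonyl C bonded to C and to N → amide (the N is not an amine).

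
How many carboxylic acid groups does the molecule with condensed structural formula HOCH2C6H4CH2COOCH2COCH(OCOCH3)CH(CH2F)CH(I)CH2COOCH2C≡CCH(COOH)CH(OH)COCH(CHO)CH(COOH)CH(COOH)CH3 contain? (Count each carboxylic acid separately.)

Taking each segment in turn:
  HOCH2: HO– on an sp³ carbon → alcohol.
  C6H4: para-disubstituted benzene ring → arene.
  CH2COOCH2: –C(=O)–O–C with C on the carbonyl side → ester.
  CO: –C(=O)– with carbon on both sides → ketone.
  CH(OCOCH3): pendant –OC(=O)CH3: an acyloxy group → ester.
  CH(CH2F): pendant –CH2X: halogen on sp³ carbon → alkyl halide.
  CH(I): halogen on an sp³ carbon → alkyl halide.
  CH2COOCH2: –C(=O)–O–C with C on the carbonyl side → ester.
  C≡C: C≡C triple bond → alkyne.
  CH(COOH): pendant –COOH: carbonyl C bonded to C and –OH → carboxylic acid.
  CH(OH): –OH on an sp³ carbon → alcohol (secondary).
  CO: –C(=O)– with carbon on both sides → ketone.
  CH(CHO): pendant –CHO: carbonyl C bonded to C and H → aldehyde.
  CH(COOH): pendant –COOH: carbonyl C bonded to C and –OH → carboxylic acid.
  CH(COOH): pendant –COOH: carbonyl C bonded to C and –OH → carboxylic acid.
Carboxylic acid appears at: CH(COOH), CH(COOH), CH(COOH) → 3.

3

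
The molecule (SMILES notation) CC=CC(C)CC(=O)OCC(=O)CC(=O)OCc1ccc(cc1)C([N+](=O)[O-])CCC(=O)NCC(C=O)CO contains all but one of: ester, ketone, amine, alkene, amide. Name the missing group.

ketone: present (CO — –C(=O)– with carbon on both sides → ketone).
ester: present (CH2COOCH2 — –C(=O)–O–C with C on the carbonyl side → ester).
alkene: present (CH=CH — C=C double bond → alkene).
amide: present (CH2CONHCH2 — –C(=O)–N– linkage → amide (the N is not an amine)).
amine: absent. In CH2CONHCH2, the nitrogen is bonded directly to a carbonyl carbon, making it part of an amide, not a free amine.

amine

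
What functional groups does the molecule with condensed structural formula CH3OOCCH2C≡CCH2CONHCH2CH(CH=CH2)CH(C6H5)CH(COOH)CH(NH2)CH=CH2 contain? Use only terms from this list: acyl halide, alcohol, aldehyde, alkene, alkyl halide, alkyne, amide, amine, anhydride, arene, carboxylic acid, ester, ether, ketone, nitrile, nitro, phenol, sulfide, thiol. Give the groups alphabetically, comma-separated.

alkene, alkyne, amide, amine, arene, carboxylic acid, ester

Taking each segment in turn:
  CH3OOC: CH3O–C(=O)–: carbonyl C bonded to C and to –OCH3 → ester (not ketone + ether).
  C≡C: C≡C triple bond → alkyne.
  CH2CONHCH2: –C(=O)–N– linkage → amide (the N is not an amine).
  CH(CH=CH2): pendant –CH=CH2: C=C double bond → alkene.
  CH(C6H5): pendant –C6H5: benzene ring → arene.
  CH(COOH): pendant –COOH: carbonyl C bonded to C and –OH → carboxylic acid.
  CH(NH2): –NH2 on an sp³ carbon with no adjacent C=O → amine.
  CH=CH2: C=C double bond → alkene.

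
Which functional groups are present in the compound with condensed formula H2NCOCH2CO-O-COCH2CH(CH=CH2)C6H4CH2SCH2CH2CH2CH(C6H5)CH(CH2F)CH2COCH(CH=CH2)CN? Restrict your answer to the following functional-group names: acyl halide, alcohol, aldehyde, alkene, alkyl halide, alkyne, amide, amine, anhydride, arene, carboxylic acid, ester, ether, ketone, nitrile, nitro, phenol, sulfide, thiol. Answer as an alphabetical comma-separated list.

alkene, alkyl halide, amide, anhydride, arene, ketone, nitrile, sulfide

Working along the chain:
  H2NCO: –C(=O)NH2: carbonyl C bonded to C and to N → amide (the N is not a separate amine).
  CH2CO-O-COCH2: two acyl groups sharing one oxygen, –C(=O)–O–C(=O)– → anhydride.
  CH(CH=CH2): pendant –CH=CH2: C=C double bond → alkene.
  C6H4: para-disubstituted benzene ring → arene.
  CH2SCH2: C–S–C linkage → sulfide (thioether).
  CH(C6H5): pendant –C6H5: benzene ring → arene.
  CH(CH2F): pendant –CH2X: halogen on sp³ carbon → alkyl halide.
  CO: –C(=O)– with carbon on both sides → ketone.
  CH(CH=CH2): pendant –CH=CH2: C=C double bond → alkene.
  CN: –C≡N: carbon triple-bonded to nitrogen → nitrile.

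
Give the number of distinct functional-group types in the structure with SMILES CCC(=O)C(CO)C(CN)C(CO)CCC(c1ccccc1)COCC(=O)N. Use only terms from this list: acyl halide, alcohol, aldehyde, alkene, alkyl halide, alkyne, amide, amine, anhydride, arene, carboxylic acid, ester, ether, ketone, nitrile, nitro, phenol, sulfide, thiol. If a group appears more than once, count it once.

Taking each segment in turn:
  CO: –C(=O)– with carbon on both sides → ketone.
  CH(CH2OH): pendant –CH2OH on an sp³ backbone C → alcohol.
  CH(CH2NH2): pendant –CH2NH2: N on sp³ C, no adjacent C=O → amine.
  CH(CH2OH): pendant –CH2OH on an sp³ backbone C → alcohol.
  CH(C6H5): pendant –C6H5: benzene ring → arene.
  CH2OCH2: C–O–C with sp³ carbons on both sides and no adjacent C=O → ether.
  CONH2: –C(=O)NH2: carbonyl C bonded to C and to N → amide (the N is not a separate amine).
Distinct types present: alcohol, amide, amine, arene, ether, ketone.

6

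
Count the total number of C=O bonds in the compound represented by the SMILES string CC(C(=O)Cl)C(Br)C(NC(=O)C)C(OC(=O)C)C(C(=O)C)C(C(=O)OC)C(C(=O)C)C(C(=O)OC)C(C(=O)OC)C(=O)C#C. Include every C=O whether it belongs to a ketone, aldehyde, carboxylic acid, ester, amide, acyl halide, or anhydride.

9

CH(COCl): acyl halide, 1 C=O (running total 1).
CH(NHCOCH3): amide, 1 C=O (running total 2).
CH(OCOCH3): ester, 1 C=O (running total 3).
CH(COCH3): ketone, 1 C=O (running total 4).
CH(COOCH3): ester, 1 C=O (running total 5).
CH(COCH3): ketone, 1 C=O (running total 6).
CH(COOCH3): ester, 1 C=O (running total 7).
CH(COOCH3): ester, 1 C=O (running total 8).
CO: ketone, 1 C=O (running total 9).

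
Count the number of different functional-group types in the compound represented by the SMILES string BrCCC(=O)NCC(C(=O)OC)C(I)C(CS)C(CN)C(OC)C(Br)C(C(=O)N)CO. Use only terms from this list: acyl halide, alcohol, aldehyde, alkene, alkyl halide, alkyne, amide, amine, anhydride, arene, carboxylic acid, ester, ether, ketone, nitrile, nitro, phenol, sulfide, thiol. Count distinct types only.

7

halogen on an sp³ carbon → alkyl halide.
–C(=O)–N– linkage → amide (the N is not an amine).
pendant –COOCH3: carbonyl C bonded to C and –OCH3 → ester.
halogen on an sp³ carbon → alkyl halide.
pendant –CH2SH → thiol.
pendant –CH2NH2: N on sp³ C, no adjacent C=O → amine.
pendant –OCH3: C–O–C with sp³ C, no adjacent C=O → ether.
halogen on an sp³ carbon → alkyl halide.
pendant –CONH2: carbonyl C bonded to C and N → amide.
–OH on an sp³ carbon → alcohol.
Distinct types present: alcohol, alkyl halide, amide, amine, ester, ether, thiol.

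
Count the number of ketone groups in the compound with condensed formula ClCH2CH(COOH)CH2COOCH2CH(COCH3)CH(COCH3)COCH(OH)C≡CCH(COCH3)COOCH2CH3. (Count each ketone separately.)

4

Taking each segment in turn:
  ClCH2: halogen on an sp³ carbon → alkyl halide.
  CH(COOH): pendant –COOH: carbonyl C bonded to C and –OH → carboxylic acid.
  CH2COOCH2: –C(=O)–O–C with C on the carbonyl side → ester.
  CH(COCH3): pendant –COCH3: carbonyl C bonded to two carbons → ketone.
  CH(COCH3): pendant –COCH3: carbonyl C bonded to two carbons → ketone.
  CO: –C(=O)– with carbon on both sides → ketone.
  CH(OH): –OH on an sp³ carbon → alcohol (secondary).
  C≡C: C≡C triple bond → alkyne.
  CH(COCH3): pendant –COCH3: carbonyl C bonded to two carbons → ketone.
  COOCH2CH3: –C(=O)OCH2CH3: carbonyl C bonded to C and to –OEt → ester.
Ketone appears at: CH(COCH3), CH(COCH3), CO, CH(COCH3) → 4.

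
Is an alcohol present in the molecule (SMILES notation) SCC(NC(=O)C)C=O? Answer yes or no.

Reading the structure from left to right:
  HSCH2: –SH on an sp³ carbon → thiol.
  CH(NHCOCH3): pendant –NHC(=O)CH3: N bonded to a carbonyl → amide (not amine).
  CHO: terminal –CHO: carbonyl C bonded to H and C → aldehyde.
The groups actually present are: aldehyde, amide, thiol.

no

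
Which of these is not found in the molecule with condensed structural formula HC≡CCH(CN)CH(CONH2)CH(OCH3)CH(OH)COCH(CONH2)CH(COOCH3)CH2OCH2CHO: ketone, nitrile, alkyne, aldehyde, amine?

alkyne: present (HC≡C — C≡C triple bond → alkyne).
ketone: present (CO — –C(=O)– with carbon on both sides → ketone).
aldehyde: present (CHO — terminal –CHO: carbonyl C bonded to H and C → aldehyde).
nitrile: present (CH(CN) — pendant –C≡N: nitrile).
amine: absent. In CH(CONH2), the nitrogen is bonded directly to a carbonyl carbon, making it part of an amide, not a free amine.

amine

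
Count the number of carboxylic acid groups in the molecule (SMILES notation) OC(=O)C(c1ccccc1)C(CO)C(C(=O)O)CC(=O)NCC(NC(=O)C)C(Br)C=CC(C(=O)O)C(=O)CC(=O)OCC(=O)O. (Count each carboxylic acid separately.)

4

–COOH: carbonyl C bonded to –OH and C → carboxylic acid (the –OH is not a separate alcohol).
pendant –C6H5: benzene ring → arene.
pendant –CH2OH on an sp³ backbone C → alcohol.
pendant –COOH: carbonyl C bonded to C and –OH → carboxylic acid.
–C(=O)–N– linkage → amide (the N is not an amine).
pendant –NHC(=O)CH3: N bonded to a carbonyl → amide (not amine).
halogen on an sp³ carbon → alkyl halide.
C=C double bond → alkene.
pendant –COOH: carbonyl C bonded to C and –OH → carboxylic acid.
–C(=O)– with carbon on both sides → ketone.
–C(=O)–O–C with C on the carbonyl side → ester.
–COOH: carbonyl C bonded to –OH and C → carboxylic acid (the –OH is not a separate alcohol).
Carboxylic acid appears at: HOOC, CH(COOH), CH(COOH), COOH → 4.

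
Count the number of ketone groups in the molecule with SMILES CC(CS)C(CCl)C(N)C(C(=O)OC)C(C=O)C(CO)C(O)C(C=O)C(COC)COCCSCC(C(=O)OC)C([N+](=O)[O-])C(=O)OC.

0

pendant –CH2SH → thiol.
pendant –CH2X: halogen on sp³ carbon → alkyl halide.
–NH2 on an sp³ carbon with no adjacent C=O → amine.
pendant –COOCH3: carbonyl C bonded to C and –OCH3 → ester.
pendant –CHO: carbonyl C bonded to C and H → aldehyde.
pendant –CH2OH on an sp³ backbone C → alcohol.
–OH on an sp³ carbon → alcohol (secondary).
pendant –CHO: carbonyl C bonded to C and H → aldehyde.
pendant –CH2OCH3: C–O–C linkage → ether.
C–O–C with sp³ carbons on both sides and no adjacent C=O → ether.
C–S–C linkage → sulfide (thioether).
pendant –COOCH3: carbonyl C bonded to C and –OCH3 → ester.
–NO2 on an sp³ carbon → nitro (the N=O is not a carbonyl).
–C(=O)OCH3: carbonyl C bonded to C and to –OCH3 → ester (not ketone + ether).
No segment is a ketone: CH(COOCH3) is ester, not ketone; CH(CHO) is aldehyde, not ketone; CH(CHO) is aldehyde, not ketone. → 0.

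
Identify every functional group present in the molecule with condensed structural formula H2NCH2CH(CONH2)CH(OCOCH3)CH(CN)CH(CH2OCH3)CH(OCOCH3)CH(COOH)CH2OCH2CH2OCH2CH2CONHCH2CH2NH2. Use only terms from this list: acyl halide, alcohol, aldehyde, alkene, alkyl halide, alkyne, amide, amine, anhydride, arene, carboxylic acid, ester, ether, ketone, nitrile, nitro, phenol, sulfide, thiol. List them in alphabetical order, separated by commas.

Working along the chain:
  H2NCH2: –NH2 on an sp³ carbon with no adjacent C=O → amine.
  CH(CONH2): pendant –CONH2: carbonyl C bonded to C and N → amide.
  CH(OCOCH3): pendant –OC(=O)CH3: an acyloxy group → ester.
  CH(CN): pendant –C≡N: nitrile.
  CH(CH2OCH3): pendant –CH2OCH3: C–O–C linkage → ether.
  CH(OCOCH3): pendant –OC(=O)CH3: an acyloxy group → ester.
  CH(COOH): pendant –COOH: carbonyl C bonded to C and –OH → carboxylic acid.
  CH2OCH2: C–O–C with sp³ carbons on both sides and no adjacent C=O → ether.
  CH2OCH2: C–O–C with sp³ carbons on both sides and no adjacent C=O → ether.
  CH2CONHCH2: –C(=O)–N– linkage → amide (the N is not an amine).
  CH2NH2: –NH2 on an sp³ carbon with no adjacent C=O → amine.

amide, amine, carboxylic acid, ester, ether, nitrile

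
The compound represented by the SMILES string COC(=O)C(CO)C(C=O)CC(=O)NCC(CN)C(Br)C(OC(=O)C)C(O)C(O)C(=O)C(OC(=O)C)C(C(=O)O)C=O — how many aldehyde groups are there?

2

CH3O–C(=O)–: carbonyl C bonded to C and to –OCH3 → ester (not ketone + ether).
pendant –CH2OH on an sp³ backbone C → alcohol.
pendant –CHO: carbonyl C bonded to C and H → aldehyde.
–C(=O)–N– linkage → amide (the N is not an amine).
pendant –CH2NH2: N on sp³ C, no adjacent C=O → amine.
halogen on an sp³ carbon → alkyl halide.
pendant –OC(=O)CH3: an acyloxy group → ester.
–OH on an sp³ carbon → alcohol (secondary).
–OH on an sp³ carbon → alcohol (secondary).
–C(=O)– with carbon on both sides → ketone.
pendant –OC(=O)CH3: an acyloxy group → ester.
pendant –COOH: carbonyl C bonded to C and –OH → carboxylic acid.
terminal –CHO: carbonyl C bonded to H and C → aldehyde.
Aldehyde appears at: CH(CHO), CHO → 2.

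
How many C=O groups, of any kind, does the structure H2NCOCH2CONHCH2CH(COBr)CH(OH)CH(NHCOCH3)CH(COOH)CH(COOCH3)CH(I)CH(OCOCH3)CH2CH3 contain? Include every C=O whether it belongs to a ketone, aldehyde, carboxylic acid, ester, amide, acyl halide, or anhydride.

H2NCO: amide, 1 C=O (running total 1).
CH2CONHCH2: amide, 1 C=O (running total 2).
CH(COBr): acyl halide, 1 C=O (running total 3).
CH(NHCOCH3): amide, 1 C=O (running total 4).
CH(COOH): carboxylic acid, 1 C=O (running total 5).
CH(COOCH3): ester, 1 C=O (running total 6).
CH(OCOCH3): ester, 1 C=O (running total 7).

7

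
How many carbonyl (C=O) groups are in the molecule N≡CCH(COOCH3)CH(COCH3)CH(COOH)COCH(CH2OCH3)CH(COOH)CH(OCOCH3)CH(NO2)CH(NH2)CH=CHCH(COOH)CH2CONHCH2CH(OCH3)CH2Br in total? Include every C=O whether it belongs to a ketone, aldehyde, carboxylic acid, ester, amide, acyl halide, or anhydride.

CH(COOCH3): ester, 1 C=O (running total 1).
CH(COCH3): ketone, 1 C=O (running total 2).
CH(COOH): carboxylic acid, 1 C=O (running total 3).
CO: ketone, 1 C=O (running total 4).
CH(COOH): carboxylic acid, 1 C=O (running total 5).
CH(OCOCH3): ester, 1 C=O (running total 6).
CH(COOH): carboxylic acid, 1 C=O (running total 7).
CH2CONHCH2: amide, 1 C=O (running total 8).

8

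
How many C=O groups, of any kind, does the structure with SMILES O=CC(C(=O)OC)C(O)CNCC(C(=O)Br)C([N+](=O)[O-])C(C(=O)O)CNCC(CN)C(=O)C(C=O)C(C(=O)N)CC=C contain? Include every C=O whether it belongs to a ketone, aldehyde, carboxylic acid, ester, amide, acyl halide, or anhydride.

7

OHC: aldehyde, 1 C=O (running total 1).
CH(COOCH3): ester, 1 C=O (running total 2).
CH(COBr): acyl halide, 1 C=O (running total 3).
CH(COOH): carboxylic acid, 1 C=O (running total 4).
CO: ketone, 1 C=O (running total 5).
CH(CHO): aldehyde, 1 C=O (running total 6).
CH(CONH2): amide, 1 C=O (running total 7).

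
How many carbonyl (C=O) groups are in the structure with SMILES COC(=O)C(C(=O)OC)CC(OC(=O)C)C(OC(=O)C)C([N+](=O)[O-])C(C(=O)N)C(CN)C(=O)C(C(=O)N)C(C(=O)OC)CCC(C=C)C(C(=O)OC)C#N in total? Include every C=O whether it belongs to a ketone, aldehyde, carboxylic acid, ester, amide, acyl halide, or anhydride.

9

CH3OOC: ester, 1 C=O (running total 1).
CH(COOCH3): ester, 1 C=O (running total 2).
CH(OCOCH3): ester, 1 C=O (running total 3).
CH(OCOCH3): ester, 1 C=O (running total 4).
CH(CONH2): amide, 1 C=O (running total 5).
CO: ketone, 1 C=O (running total 6).
CH(CONH2): amide, 1 C=O (running total 7).
CH(COOCH3): ester, 1 C=O (running total 8).
CH(COOCH3): ester, 1 C=O (running total 9).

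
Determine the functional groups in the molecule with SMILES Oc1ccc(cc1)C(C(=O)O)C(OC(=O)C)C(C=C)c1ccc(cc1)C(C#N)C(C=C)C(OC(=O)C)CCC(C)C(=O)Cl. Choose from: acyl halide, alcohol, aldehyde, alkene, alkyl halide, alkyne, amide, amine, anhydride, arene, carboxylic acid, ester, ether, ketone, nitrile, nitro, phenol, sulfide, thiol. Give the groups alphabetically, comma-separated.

Taking each segment in turn:
  HOC6H4: –OH attached directly to an aromatic ring → phenol (not alcohol); the ring itself is an arene.
  CH(COOH): pendant –COOH: carbonyl C bonded to C and –OH → carboxylic acid.
  CH(OCOCH3): pendant –OC(=O)CH3: an acyloxy group → ester.
  CH(CH=CH2): pendant –CH=CH2: C=C double bond → alkene.
  C6H4: para-disubstituted benzene ring → arene.
  CH(CN): pendant –C≡N: nitrile.
  CH(CH=CH2): pendant –CH=CH2: C=C double bond → alkene.
  CH(OCOCH3): pendant –OC(=O)CH3: an acyloxy group → ester.
  COCl: –C(=O)Cl: carbonyl C bonded to C and to a halogen → acyl halide (not alkyl halide).

acyl halide, alkene, arene, carboxylic acid, ester, nitrile, phenol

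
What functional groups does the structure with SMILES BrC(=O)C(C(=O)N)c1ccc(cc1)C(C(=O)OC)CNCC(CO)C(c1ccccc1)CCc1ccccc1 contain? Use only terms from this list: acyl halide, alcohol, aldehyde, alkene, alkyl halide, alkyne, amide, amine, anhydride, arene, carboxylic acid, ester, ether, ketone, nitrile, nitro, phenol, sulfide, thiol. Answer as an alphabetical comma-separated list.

acyl halide, alcohol, amide, amine, arene, ester

–C(=O)Br: carbonyl C bonded to C and to a halogen → acyl halide (not alkyl halide).
pendant –CONH2: carbonyl C bonded to C and N → amide.
para-disubstituted benzene ring → arene.
pendant –COOCH3: carbonyl C bonded to C and –OCH3 → ester.
C–N–C with sp³ carbons and no adjacent C=O → amine (secondary).
pendant –CH2OH on an sp³ backbone C → alcohol.
pendant –C6H5: benzene ring → arene.
–C6H5 phenyl ring → arene.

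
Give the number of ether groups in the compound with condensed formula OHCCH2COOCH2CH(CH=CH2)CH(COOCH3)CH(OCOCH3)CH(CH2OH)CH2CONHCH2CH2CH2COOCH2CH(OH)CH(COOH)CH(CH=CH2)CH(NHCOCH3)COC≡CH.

Working along the chain:
  OHC: terminal –CHO: carbonyl C bonded to H and C → aldehyde.
  CH2COOCH2: –C(=O)–O–C with C on the carbonyl side → ester.
  CH(CH=CH2): pendant –CH=CH2: C=C double bond → alkene.
  CH(COOCH3): pendant –COOCH3: carbonyl C bonded to C and –OCH3 → ester.
  CH(OCOCH3): pendant –OC(=O)CH3: an acyloxy group → ester.
  CH(CH2OH): pendant –CH2OH on an sp³ backbone C → alcohol.
  CH2CONHCH2: –C(=O)–N– linkage → amide (the N is not an amine).
  CH2COOCH2: –C(=O)–O–C with C on the carbonyl side → ester.
  CH(OH): –OH on an sp³ carbon → alcohol (secondary).
  CH(COOH): pendant –COOH: carbonyl C bonded to C and –OH → carboxylic acid.
  CH(CH=CH2): pendant –CH=CH2: C=C double bond → alkene.
  CH(NHCOCH3): pendant –NHC(=O)CH3: N bonded to a carbonyl → amide (not amine).
  CO: –C(=O)– with carbon on both sides → ketone.
  C≡CH: C≡C triple bond → alkyne.
No segment is a ether: CH2COOCH2 is ester, not ether; CH(COOCH3) is ester, not ether; CH(OCOCH3) is ester, not ether. → 0.

0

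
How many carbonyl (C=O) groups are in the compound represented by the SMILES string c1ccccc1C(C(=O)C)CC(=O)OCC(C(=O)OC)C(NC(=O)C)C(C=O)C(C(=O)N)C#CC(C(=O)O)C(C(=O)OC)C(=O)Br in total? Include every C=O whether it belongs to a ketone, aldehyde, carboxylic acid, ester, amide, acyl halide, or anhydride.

9

CH(COCH3): ketone, 1 C=O (running total 1).
CH2COOCH2: ester, 1 C=O (running total 2).
CH(COOCH3): ester, 1 C=O (running total 3).
CH(NHCOCH3): amide, 1 C=O (running total 4).
CH(CHO): aldehyde, 1 C=O (running total 5).
CH(CONH2): amide, 1 C=O (running total 6).
CH(COOH): carboxylic acid, 1 C=O (running total 7).
CH(COOCH3): ester, 1 C=O (running total 8).
COBr: acyl halide, 1 C=O (running total 9).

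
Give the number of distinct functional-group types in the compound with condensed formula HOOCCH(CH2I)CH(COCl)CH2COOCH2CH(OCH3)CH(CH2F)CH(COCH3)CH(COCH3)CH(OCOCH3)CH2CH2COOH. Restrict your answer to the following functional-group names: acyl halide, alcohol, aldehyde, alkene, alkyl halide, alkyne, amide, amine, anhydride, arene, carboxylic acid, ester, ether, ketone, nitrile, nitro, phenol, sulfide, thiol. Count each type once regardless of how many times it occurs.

Reading the structure from left to right:
  HOOC: –COOH: carbonyl C bonded to –OH and C → carboxylic acid (the –OH is not a separate alcohol).
  CH(CH2I): pendant –CH2X: halogen on sp³ carbon → alkyl halide.
  CH(COCl): pendant –C(=O)X: carbonyl C bonded to C and halogen → acyl halide.
  CH2COOCH2: –C(=O)–O–C with C on the carbonyl side → ester.
  CH(OCH3): pendant –OCH3: C–O–C with sp³ C, no adjacent C=O → ether.
  CH(CH2F): pendant –CH2X: halogen on sp³ carbon → alkyl halide.
  CH(COCH3): pendant –COCH3: carbonyl C bonded to two carbons → ketone.
  CH(COCH3): pendant –COCH3: carbonyl C bonded to two carbons → ketone.
  CH(OCOCH3): pendant –OC(=O)CH3: an acyloxy group → ester.
  COOH: –COOH: carbonyl C bonded to –OH and C → carboxylic acid (the –OH is not a separate alcohol).
Distinct types present: acyl halide, alkyl halide, carboxylic acid, ester, ether, ketone.

6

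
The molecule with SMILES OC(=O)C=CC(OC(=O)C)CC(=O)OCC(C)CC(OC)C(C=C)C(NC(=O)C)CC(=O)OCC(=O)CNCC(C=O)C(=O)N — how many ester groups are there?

3

–COOH: carbonyl C bonded to –OH and C → carboxylic acid (the –OH is not a separate alcohol).
C=C double bond → alkene.
pendant –OC(=O)CH3: an acyloxy group → ester.
–C(=O)–O–C with C on the carbonyl side → ester.
pendant –OCH3: C–O–C with sp³ C, no adjacent C=O → ether.
pendant –CH=CH2: C=C double bond → alkene.
pendant –NHC(=O)CH3: N bonded to a carbonyl → amide (not amine).
–C(=O)–O–C with C on the carbonyl side → ester.
–C(=O)– with carbon on both sides → ketone.
C–N–C with sp³ carbons and no adjacent C=O → amine (secondary).
pendant –CHO: carbonyl C bonded to C and H → aldehyde.
–C(=O)NH2: carbonyl C bonded to C and to N → amide (the N is not a separate amine).
Ester appears at: CH(OCOCH3), CH2COOCH2, CH2COOCH2 → 3.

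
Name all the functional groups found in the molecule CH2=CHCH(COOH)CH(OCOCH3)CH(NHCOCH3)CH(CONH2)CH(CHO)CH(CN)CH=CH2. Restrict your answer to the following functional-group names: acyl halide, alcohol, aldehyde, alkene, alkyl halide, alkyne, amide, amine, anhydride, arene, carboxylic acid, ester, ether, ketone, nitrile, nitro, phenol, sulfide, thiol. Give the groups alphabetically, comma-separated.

aldehyde, alkene, amide, carboxylic acid, ester, nitrile

Working along the chain:
  CH2=CH: C=C double bond → alkene.
  CH(COOH): pendant –COOH: carbonyl C bonded to C and –OH → carboxylic acid.
  CH(OCOCH3): pendant –OC(=O)CH3: an acyloxy group → ester.
  CH(NHCOCH3): pendant –NHC(=O)CH3: N bonded to a carbonyl → amide (not amine).
  CH(CONH2): pendant –CONH2: carbonyl C bonded to C and N → amide.
  CH(CHO): pendant –CHO: carbonyl C bonded to C and H → aldehyde.
  CH(CN): pendant –C≡N: nitrile.
  CH=CH2: C=C double bond → alkene.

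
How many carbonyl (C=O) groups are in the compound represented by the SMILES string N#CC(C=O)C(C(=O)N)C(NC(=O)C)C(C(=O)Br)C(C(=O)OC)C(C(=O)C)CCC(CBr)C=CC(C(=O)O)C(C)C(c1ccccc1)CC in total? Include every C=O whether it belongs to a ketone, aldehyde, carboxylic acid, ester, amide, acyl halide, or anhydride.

7

CH(CHO): aldehyde, 1 C=O (running total 1).
CH(CONH2): amide, 1 C=O (running total 2).
CH(NHCOCH3): amide, 1 C=O (running total 3).
CH(COBr): acyl halide, 1 C=O (running total 4).
CH(COOCH3): ester, 1 C=O (running total 5).
CH(COCH3): ketone, 1 C=O (running total 6).
CH(COOH): carboxylic acid, 1 C=O (running total 7).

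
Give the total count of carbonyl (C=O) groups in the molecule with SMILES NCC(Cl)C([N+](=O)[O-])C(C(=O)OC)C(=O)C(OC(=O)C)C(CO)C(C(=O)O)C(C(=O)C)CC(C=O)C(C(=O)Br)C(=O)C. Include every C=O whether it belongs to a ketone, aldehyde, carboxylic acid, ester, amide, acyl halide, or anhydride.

8

CH(COOCH3): ester, 1 C=O (running total 1).
CO: ketone, 1 C=O (running total 2).
CH(OCOCH3): ester, 1 C=O (running total 3).
CH(COOH): carboxylic acid, 1 C=O (running total 4).
CH(COCH3): ketone, 1 C=O (running total 5).
CH(CHO): aldehyde, 1 C=O (running total 6).
CH(COBr): acyl halide, 1 C=O (running total 7).
CO: ketone, 1 C=O (running total 8).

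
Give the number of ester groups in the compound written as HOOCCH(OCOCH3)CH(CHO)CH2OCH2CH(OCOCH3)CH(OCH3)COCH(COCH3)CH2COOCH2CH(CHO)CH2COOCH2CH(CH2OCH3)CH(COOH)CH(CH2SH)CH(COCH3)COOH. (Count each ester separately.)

4

Reading the structure from left to right:
  HOOC: –COOH: carbonyl C bonded to –OH and C → carboxylic acid (the –OH is not a separate alcohol).
  CH(OCOCH3): pendant –OC(=O)CH3: an acyloxy group → ester.
  CH(CHO): pendant –CHO: carbonyl C bonded to C and H → aldehyde.
  CH2OCH2: C–O–C with sp³ carbons on both sides and no adjacent C=O → ether.
  CH(OCOCH3): pendant –OC(=O)CH3: an acyloxy group → ester.
  CH(OCH3): pendant –OCH3: C–O–C with sp³ C, no adjacent C=O → ether.
  CO: –C(=O)– with carbon on both sides → ketone.
  CH(COCH3): pendant –COCH3: carbonyl C bonded to two carbons → ketone.
  CH2COOCH2: –C(=O)–O–C with C on the carbonyl side → ester.
  CH(CHO): pendant –CHO: carbonyl C bonded to C and H → aldehyde.
  CH2COOCH2: –C(=O)–O–C with C on the carbonyl side → ester.
  CH(CH2OCH3): pendant –CH2OCH3: C–O–C linkage → ether.
  CH(COOH): pendant –COOH: carbonyl C bonded to C and –OH → carboxylic acid.
  CH(CH2SH): pendant –CH2SH → thiol.
  CH(COCH3): pendant –COCH3: carbonyl C bonded to two carbons → ketone.
  COOH: –COOH: carbonyl C bonded to –OH and C → carboxylic acid (the –OH is not a separate alcohol).
Ester appears at: CH(OCOCH3), CH(OCOCH3), CH2COOCH2, CH2COOCH2 → 4.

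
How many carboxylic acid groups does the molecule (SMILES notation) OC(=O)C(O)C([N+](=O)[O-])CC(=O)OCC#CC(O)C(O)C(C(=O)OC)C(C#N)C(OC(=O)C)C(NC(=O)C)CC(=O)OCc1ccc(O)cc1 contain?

1

Working along the chain:
  HOOC: –COOH: carbonyl C bonded to –OH and C → carboxylic acid (the –OH is not a separate alcohol).
  CH(OH): –OH on an sp³ carbon → alcohol (secondary).
  CH(NO2): –NO2 on an sp³ carbon → nitro (the N=O is not a carbonyl).
  CH2COOCH2: –C(=O)–O–C with C on the carbonyl side → ester.
  C≡C: C≡C triple bond → alkyne.
  CH(OH): –OH on an sp³ carbon → alcohol (secondary).
  CH(OH): –OH on an sp³ carbon → alcohol (secondary).
  CH(COOCH3): pendant –COOCH3: carbonyl C bonded to C and –OCH3 → ester.
  CH(CN): pendant –C≡N: nitrile.
  CH(OCOCH3): pendant –OC(=O)CH3: an acyloxy group → ester.
  CH(NHCOCH3): pendant –NHC(=O)CH3: N bonded to a carbonyl → amide (not amine).
  CH2COOCH2: –C(=O)–O–C with C on the carbonyl side → ester.
  C6H4OH: –OH attached directly to an aromatic ring → phenol (not alcohol); the ring itself is an arene.
Carboxylic acid appears at: HOOC → 1.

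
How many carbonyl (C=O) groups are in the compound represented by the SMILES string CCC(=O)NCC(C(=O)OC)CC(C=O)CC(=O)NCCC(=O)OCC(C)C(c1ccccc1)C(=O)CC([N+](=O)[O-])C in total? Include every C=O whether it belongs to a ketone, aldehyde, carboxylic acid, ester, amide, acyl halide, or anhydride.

6

CH2CONHCH2: amide, 1 C=O (running total 1).
CH(COOCH3): ester, 1 C=O (running total 2).
CH(CHO): aldehyde, 1 C=O (running total 3).
CH2CONHCH2: amide, 1 C=O (running total 4).
CH2COOCH2: ester, 1 C=O (running total 5).
CO: ketone, 1 C=O (running total 6).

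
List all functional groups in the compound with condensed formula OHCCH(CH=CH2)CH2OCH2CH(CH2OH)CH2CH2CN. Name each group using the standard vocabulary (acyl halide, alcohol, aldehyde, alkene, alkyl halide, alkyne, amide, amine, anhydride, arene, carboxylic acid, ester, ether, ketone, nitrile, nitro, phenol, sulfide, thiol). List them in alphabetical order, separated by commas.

Taking each segment in turn:
  OHC: terminal –CHO: carbonyl C bonded to H and C → aldehyde.
  CH(CH=CH2): pendant –CH=CH2: C=C double bond → alkene.
  CH2OCH2: C–O–C with sp³ carbons on both sides and no adjacent C=O → ether.
  CH(CH2OH): pendant –CH2OH on an sp³ backbone C → alcohol.
  CN: –C≡N: carbon triple-bonded to nitrogen → nitrile.

alcohol, aldehyde, alkene, ether, nitrile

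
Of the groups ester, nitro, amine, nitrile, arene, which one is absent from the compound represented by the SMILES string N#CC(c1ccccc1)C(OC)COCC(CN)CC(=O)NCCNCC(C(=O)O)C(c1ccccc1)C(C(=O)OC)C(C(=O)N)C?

ester: present (CH(COOCH3) — pendant –COOCH3: carbonyl C bonded to C and –OCH3 → ester).
amine: present (CH(CH2NH2) — pendant –CH2NH2: N on sp³ C, no adjacent C=O → amine).
arene: present (CH(C6H5) — pendant –C6H5: benzene ring → arene).
nitrile: present (N≡C — N≡C–: carbon triple-bonded to nitrogen → nitrile).
nitro: no segment matches this pattern.

nitro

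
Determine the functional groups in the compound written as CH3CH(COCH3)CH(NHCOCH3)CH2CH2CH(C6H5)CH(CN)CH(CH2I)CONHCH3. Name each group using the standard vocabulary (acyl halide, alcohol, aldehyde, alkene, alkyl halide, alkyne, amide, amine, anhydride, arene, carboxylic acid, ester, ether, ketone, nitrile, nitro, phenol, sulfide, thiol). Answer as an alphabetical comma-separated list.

Working along the chain:
  CH(COCH3): pendant –COCH3: carbonyl C bonded to two carbons → ketone.
  CH(NHCOCH3): pendant –NHC(=O)CH3: N bonded to a carbonyl → amide (not amine).
  CH(C6H5): pendant –C6H5: benzene ring → arene.
  CH(CN): pendant –C≡N: nitrile.
  CH(CH2I): pendant –CH2X: halogen on sp³ carbon → alkyl halide.
  CONHCH3: –C(=O)NHCH3: carbonyl C bonded to C and to N → amide (the N is not an amine).

alkyl halide, amide, arene, ketone, nitrile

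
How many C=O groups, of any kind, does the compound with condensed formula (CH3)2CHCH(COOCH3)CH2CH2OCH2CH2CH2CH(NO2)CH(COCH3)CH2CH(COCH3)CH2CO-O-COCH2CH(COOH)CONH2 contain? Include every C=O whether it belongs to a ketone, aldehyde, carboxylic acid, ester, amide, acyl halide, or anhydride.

CH(COOCH3): ester, 1 C=O (running total 1).
CH(COCH3): ketone, 1 C=O (running total 2).
CH(COCH3): ketone, 1 C=O (running total 3).
CH2CO-O-COCH2: anhydride, 2 C=O (running total 5).
CH(COOH): carboxylic acid, 1 C=O (running total 6).
CONH2: amide, 1 C=O (running total 7).

7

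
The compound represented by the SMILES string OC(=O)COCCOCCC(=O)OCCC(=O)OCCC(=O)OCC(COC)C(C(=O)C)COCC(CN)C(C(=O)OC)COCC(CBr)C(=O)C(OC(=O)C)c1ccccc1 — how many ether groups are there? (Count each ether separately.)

Reading the structure from left to right:
  HOOC: –COOH: carbonyl C bonded to –OH and C → carboxylic acid (the –OH is not a separate alcohol).
  CH2OCH2: C–O–C with sp³ carbons on both sides and no adjacent C=O → ether.
  CH2OCH2: C–O–C with sp³ carbons on both sides and no adjacent C=O → ether.
  CH2COOCH2: –C(=O)–O–C with C on the carbonyl side → ester.
  CH2COOCH2: –C(=O)–O–C with C on the carbonyl side → ester.
  CH2COOCH2: –C(=O)–O–C with C on the carbonyl side → ester.
  CH(CH2OCH3): pendant –CH2OCH3: C–O–C linkage → ether.
  CH(COCH3): pendant –COCH3: carbonyl C bonded to two carbons → ketone.
  CH2OCH2: C–O–C with sp³ carbons on both sides and no adjacent C=O → ether.
  CH(CH2NH2): pendant –CH2NH2: N on sp³ C, no adjacent C=O → amine.
  CH(COOCH3): pendant –COOCH3: carbonyl C bonded to C and –OCH3 → ester.
  CH2OCH2: C–O–C with sp³ carbons on both sides and no adjacent C=O → ether.
  CH(CH2Br): pendant –CH2X: halogen on sp³ carbon → alkyl halide.
  CO: –C(=O)– with carbon on both sides → ketone.
  CH(OCOCH3): pendant –OC(=O)CH3: an acyloxy group → ester.
  C6H5: –C6H5 phenyl ring → arene.
Ether appears at: CH2OCH2, CH2OCH2, CH(CH2OCH3), CH2OCH2, CH2OCH2 → 5.

5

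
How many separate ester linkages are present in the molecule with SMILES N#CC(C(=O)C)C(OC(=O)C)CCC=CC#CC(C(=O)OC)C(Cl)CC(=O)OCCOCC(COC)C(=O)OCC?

4

N≡C–: carbon triple-bonded to nitrogen → nitrile.
pendant –COCH3: carbonyl C bonded to two carbons → ketone.
pendant –OC(=O)CH3: an acyloxy group → ester.
C=C double bond → alkene.
C≡C triple bond → alkyne.
pendant –COOCH3: carbonyl C bonded to C and –OCH3 → ester.
halogen on an sp³ carbon → alkyl halide.
–C(=O)–O–C with C on the carbonyl side → ester.
C–O–C with sp³ carbons on both sides and no adjacent C=O → ether.
pendant –CH2OCH3: C–O–C linkage → ether.
–C(=O)OCH2CH3: carbonyl C bonded to C and to –OEt → ester.
Ester appears at: CH(OCOCH3), CH(COOCH3), CH2COOCH2, COOCH2CH3 → 4.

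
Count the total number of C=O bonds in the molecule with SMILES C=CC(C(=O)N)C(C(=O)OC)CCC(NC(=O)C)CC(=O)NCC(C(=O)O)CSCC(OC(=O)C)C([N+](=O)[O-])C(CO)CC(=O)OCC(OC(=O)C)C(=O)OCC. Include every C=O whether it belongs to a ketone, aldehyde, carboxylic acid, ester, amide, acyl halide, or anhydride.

CH(CONH2): amide, 1 C=O (running total 1).
CH(COOCH3): ester, 1 C=O (running total 2).
CH(NHCOCH3): amide, 1 C=O (running total 3).
CH2CONHCH2: amide, 1 C=O (running total 4).
CH(COOH): carboxylic acid, 1 C=O (running total 5).
CH(OCOCH3): ester, 1 C=O (running total 6).
CH2COOCH2: ester, 1 C=O (running total 7).
CH(OCOCH3): ester, 1 C=O (running total 8).
COOCH2CH3: ester, 1 C=O (running total 9).

9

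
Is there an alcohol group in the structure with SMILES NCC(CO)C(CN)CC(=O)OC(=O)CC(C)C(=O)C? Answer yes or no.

yes

–NH2 on an sp³ carbon with no adjacent C=O → amine.
pendant –CH2OH on an sp³ backbone C → alcohol.
pendant –CH2NH2: N on sp³ C, no adjacent C=O → amine.
two acyl groups sharing one oxygen, –C(=O)–O–C(=O)– → anhydride.
–C(=O)– with carbon on both sides → ketone.
The CH(CH2OH) segment supplies the alcohol: pendant –CH2OH on an sp³ backbone C → alcohol.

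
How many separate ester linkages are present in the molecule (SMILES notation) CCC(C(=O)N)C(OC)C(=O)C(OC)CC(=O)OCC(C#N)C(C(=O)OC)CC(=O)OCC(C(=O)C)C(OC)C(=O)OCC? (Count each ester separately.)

4

pendant –CONH2: carbonyl C bonded to C and N → amide.
pendant –OCH3: C–O–C with sp³ C, no adjacent C=O → ether.
–C(=O)– with carbon on both sides → ketone.
pendant –OCH3: C–O–C with sp³ C, no adjacent C=O → ether.
–C(=O)–O–C with C on the carbonyl side → ester.
pendant –C≡N: nitrile.
pendant –COOCH3: carbonyl C bonded to C and –OCH3 → ester.
–C(=O)–O–C with C on the carbonyl side → ester.
pendant –COCH3: carbonyl C bonded to two carbons → ketone.
pendant –OCH3: C–O–C with sp³ C, no adjacent C=O → ether.
–C(=O)OCH2CH3: carbonyl C bonded to C and to –OEt → ester.
Ester appears at: CH2COOCH2, CH(COOCH3), CH2COOCH2, COOCH2CH3 → 4.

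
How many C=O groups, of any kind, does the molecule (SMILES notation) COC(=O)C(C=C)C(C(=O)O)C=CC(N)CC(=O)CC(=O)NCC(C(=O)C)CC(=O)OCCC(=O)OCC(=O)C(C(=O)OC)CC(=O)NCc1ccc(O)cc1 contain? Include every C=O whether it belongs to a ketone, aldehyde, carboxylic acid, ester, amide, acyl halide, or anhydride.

10

CH3OOC: ester, 1 C=O (running total 1).
CH(COOH): carboxylic acid, 1 C=O (running total 2).
CO: ketone, 1 C=O (running total 3).
CH2CONHCH2: amide, 1 C=O (running total 4).
CH(COCH3): ketone, 1 C=O (running total 5).
CH2COOCH2: ester, 1 C=O (running total 6).
CH2COOCH2: ester, 1 C=O (running total 7).
CO: ketone, 1 C=O (running total 8).
CH(COOCH3): ester, 1 C=O (running total 9).
CH2CONHCH2: amide, 1 C=O (running total 10).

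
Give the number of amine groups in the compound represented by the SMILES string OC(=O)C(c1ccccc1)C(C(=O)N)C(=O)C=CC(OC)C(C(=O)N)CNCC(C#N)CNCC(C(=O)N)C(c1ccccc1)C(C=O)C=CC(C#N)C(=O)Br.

2

Reading the structure from left to right:
  HOOC: –COOH: carbonyl C bonded to –OH and C → carboxylic acid (the –OH is not a separate alcohol).
  CH(C6H5): pendant –C6H5: benzene ring → arene.
  CH(CONH2): pendant –CONH2: carbonyl C bonded to C and N → amide.
  CO: –C(=O)– with carbon on both sides → ketone.
  CH=CH: C=C double bond → alkene.
  CH(OCH3): pendant –OCH3: C–O–C with sp³ C, no adjacent C=O → ether.
  CH(CONH2): pendant –CONH2: carbonyl C bonded to C and N → amide.
  CH2NHCH2: C–N–C with sp³ carbons and no adjacent C=O → amine (secondary).
  CH(CN): pendant –C≡N: nitrile.
  CH2NHCH2: C–N–C with sp³ carbons and no adjacent C=O → amine (secondary).
  CH(CONH2): pendant –CONH2: carbonyl C bonded to C and N → amide.
  CH(C6H5): pendant –C6H5: benzene ring → arene.
  CH(CHO): pendant –CHO: carbonyl C bonded to C and H → aldehyde.
  CH=CH: C=C double bond → alkene.
  CH(CN): pendant –C≡N: nitrile.
  COBr: –C(=O)Br: carbonyl C bonded to C and to a halogen → acyl halide (not alkyl halide).
Amine appears at: CH2NHCH2, CH2NHCH2 → 2.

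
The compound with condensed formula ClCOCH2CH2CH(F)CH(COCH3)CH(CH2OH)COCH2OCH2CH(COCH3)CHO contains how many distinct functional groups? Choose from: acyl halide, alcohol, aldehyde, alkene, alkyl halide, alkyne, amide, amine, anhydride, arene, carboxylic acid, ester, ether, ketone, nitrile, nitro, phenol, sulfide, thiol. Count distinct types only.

–C(=O)Cl: carbonyl C bonded to C and to a halogen → acyl halide (not alkyl halide).
halogen on an sp³ carbon → alkyl halide.
pendant –COCH3: carbonyl C bonded to two carbons → ketone.
pendant –CH2OH on an sp³ backbone C → alcohol.
–C(=O)– with carbon on both sides → ketone.
C–O–C with sp³ carbons on both sides and no adjacent C=O → ether.
pendant –COCH3: carbonyl C bonded to two carbons → ketone.
terminal –CHO: carbonyl C bonded to H and C → aldehyde.
Distinct types present: acyl halide, alcohol, aldehyde, alkyl halide, ether, ketone.

6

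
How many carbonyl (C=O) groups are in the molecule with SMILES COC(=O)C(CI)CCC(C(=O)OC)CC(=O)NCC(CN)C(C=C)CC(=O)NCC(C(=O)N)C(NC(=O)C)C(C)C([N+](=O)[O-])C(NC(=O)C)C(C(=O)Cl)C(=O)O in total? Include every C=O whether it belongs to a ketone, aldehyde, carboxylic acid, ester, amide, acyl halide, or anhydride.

9

CH3OOC: ester, 1 C=O (running total 1).
CH(COOCH3): ester, 1 C=O (running total 2).
CH2CONHCH2: amide, 1 C=O (running total 3).
CH2CONHCH2: amide, 1 C=O (running total 4).
CH(CONH2): amide, 1 C=O (running total 5).
CH(NHCOCH3): amide, 1 C=O (running total 6).
CH(NHCOCH3): amide, 1 C=O (running total 7).
CH(COCl): acyl halide, 1 C=O (running total 8).
COOH: carboxylic acid, 1 C=O (running total 9).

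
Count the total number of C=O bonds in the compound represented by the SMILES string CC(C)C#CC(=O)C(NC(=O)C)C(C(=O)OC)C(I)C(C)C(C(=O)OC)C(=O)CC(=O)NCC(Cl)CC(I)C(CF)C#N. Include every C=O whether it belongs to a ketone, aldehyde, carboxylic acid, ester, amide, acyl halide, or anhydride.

6

CO: ketone, 1 C=O (running total 1).
CH(NHCOCH3): amide, 1 C=O (running total 2).
CH(COOCH3): ester, 1 C=O (running total 3).
CH(COOCH3): ester, 1 C=O (running total 4).
CO: ketone, 1 C=O (running total 5).
CH2CONHCH2: amide, 1 C=O (running total 6).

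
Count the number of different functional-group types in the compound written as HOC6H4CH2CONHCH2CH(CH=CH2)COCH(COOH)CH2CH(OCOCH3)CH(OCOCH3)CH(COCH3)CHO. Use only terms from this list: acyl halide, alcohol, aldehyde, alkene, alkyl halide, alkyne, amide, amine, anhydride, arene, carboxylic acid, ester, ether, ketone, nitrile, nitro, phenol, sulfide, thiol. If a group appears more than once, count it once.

Reading the structure from left to right:
  HOC6H4: –OH attached directly to an aromatic ring → phenol (not alcohol); the ring itself is an arene.
  CH2CONHCH2: –C(=O)–N– linkage → amide (the N is not an amine).
  CH(CH=CH2): pendant –CH=CH2: C=C double bond → alkene.
  CO: –C(=O)– with carbon on both sides → ketone.
  CH(COOH): pendant –COOH: carbonyl C bonded to C and –OH → carboxylic acid.
  CH(OCOCH3): pendant –OC(=O)CH3: an acyloxy group → ester.
  CH(OCOCH3): pendant –OC(=O)CH3: an acyloxy group → ester.
  CH(COCH3): pendant –COCH3: carbonyl C bonded to two carbons → ketone.
  CHO: terminal –CHO: carbonyl C bonded to H and C → aldehyde.
Distinct types present: aldehyde, alkene, amide, arene, carboxylic acid, ester, ketone, phenol.

8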